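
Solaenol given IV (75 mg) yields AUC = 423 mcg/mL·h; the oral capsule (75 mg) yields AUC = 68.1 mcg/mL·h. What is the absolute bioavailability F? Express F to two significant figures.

F = 0.16

F = (AUC_ev / D_ev) / (AUC_iv / D_iv)
  = (68.1/75) / (423/75)
  = 0.908 / 5.64 = 0.1610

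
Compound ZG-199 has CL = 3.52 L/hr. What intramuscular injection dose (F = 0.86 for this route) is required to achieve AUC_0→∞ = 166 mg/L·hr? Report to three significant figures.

Dose = CL × AUC_0→∞ / F
     = 3.52 × 166 / 0.86 = 679.442 mg

Dose = 679 mg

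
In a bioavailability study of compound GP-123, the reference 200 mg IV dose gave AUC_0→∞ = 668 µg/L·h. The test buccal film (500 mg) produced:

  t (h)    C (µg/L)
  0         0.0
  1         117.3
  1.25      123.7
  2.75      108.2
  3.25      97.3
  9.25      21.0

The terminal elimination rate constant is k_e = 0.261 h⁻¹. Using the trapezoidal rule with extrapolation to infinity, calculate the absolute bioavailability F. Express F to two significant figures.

Trapezoidal AUC_0→9.25 (buccal film):
  [0→1]: (0.0+117.3)/2 × 1 = 58.65
  [1→1.25]: (117.3+123.7)/2 × 0.25 = 30.125
  [1.25→2.75]: (123.7+108.2)/2 × 1.5 = 173.925
  [2.75→3.25]: (108.2+97.3)/2 × 0.5 = 51.375
  [3.25→9.25]: (97.3+21.0)/2 × 6 = 354.9
  Sum = 668.975 µg/L·h
Tail: C_last/k_e = 21.0/0.261 = 80.460
AUC_0→∞ (buccal film) = 668.975 + 80.460 = 749.435 µg/L·h
F = (AUC_ev/D_ev)/(AUC_iv/D_iv) = (749.435/500)/(668/200) = 1.49887/3.34 = 0.4488

F = 0.45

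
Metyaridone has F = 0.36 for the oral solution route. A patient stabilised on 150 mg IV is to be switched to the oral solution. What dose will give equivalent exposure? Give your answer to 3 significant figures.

D_oral = 417 mg

For equal systemic exposure: F × D_ev = D_iv
D_ev = D_iv / F = 150 / 0.36 = 416.667 mg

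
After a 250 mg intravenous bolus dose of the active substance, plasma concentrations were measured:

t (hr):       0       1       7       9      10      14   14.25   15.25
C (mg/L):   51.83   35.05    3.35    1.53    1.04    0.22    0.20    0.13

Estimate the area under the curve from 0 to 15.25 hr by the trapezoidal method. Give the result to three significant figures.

Trapezoidal AUC_0→15.25:
  [0→1]: (51.83+35.05)/2 × 1 = 43.44
  [1→7]: (35.05+3.35)/2 × 6 = 115.2
  [7→9]: (3.35+1.53)/2 × 2 = 4.88
  [9→10]: (1.53+1.04)/2 × 1 = 1.285
  [10→14]: (1.04+0.22)/2 × 4 = 2.52
  [14→14.25]: (0.22+0.20)/2 × 0.25 = 0.0525
  [14.25→15.25]: (0.20+0.13)/2 × 1 = 0.165
  Sum = 167.5425 mg/L·hr

AUC = 168 mg/L·hr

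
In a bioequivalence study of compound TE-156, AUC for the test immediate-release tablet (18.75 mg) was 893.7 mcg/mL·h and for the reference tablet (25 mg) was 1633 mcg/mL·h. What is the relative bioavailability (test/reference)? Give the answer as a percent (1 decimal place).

F_rel = (AUC_test/D_test) / (AUC_ref/D_ref)
      = (893.7/18.75) / (1633/25)
      = 47.664 / 65.32 = 0.7297 = 72.97%

F_rel = 73.0%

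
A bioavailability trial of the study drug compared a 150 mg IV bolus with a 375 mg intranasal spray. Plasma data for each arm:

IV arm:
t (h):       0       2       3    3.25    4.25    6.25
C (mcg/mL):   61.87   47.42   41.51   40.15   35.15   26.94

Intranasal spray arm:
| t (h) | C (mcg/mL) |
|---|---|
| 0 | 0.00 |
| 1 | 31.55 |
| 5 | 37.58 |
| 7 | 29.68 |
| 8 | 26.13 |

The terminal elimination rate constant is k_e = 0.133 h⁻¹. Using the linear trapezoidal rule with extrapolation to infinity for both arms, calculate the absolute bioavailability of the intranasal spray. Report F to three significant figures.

F = 0.382

Trapezoidal AUC_0→6.25 (IV):
  [0→2]: (61.87+47.42)/2 × 2 = 109.29
  [2→3]: (47.42+41.51)/2 × 1 = 44.465
  [3→3.25]: (41.51+40.15)/2 × 0.25 = 10.2075
  [3.25→4.25]: (40.15+35.15)/2 × 1 = 37.65
  [4.25→6.25]: (35.15+26.94)/2 × 2 = 62.09
  Sum = 263.7025 mcg/mL·h
IV tail: 26.94/0.133 = 202.556; AUC_iv,0→∞ = 263.7025 + 202.556 = 466.2585 mcg/mL·h
Trapezoidal AUC_0→8 (intranasal spray):
  [0→1]: (0.00+31.55)/2 × 1 = 15.775
  [1→5]: (31.55+37.58)/2 × 4 = 138.26
  [5→7]: (37.58+29.68)/2 × 2 = 67.26
  [7→8]: (29.68+26.13)/2 × 1 = 27.905
  Sum = 249.2 mcg/mL·h
intranasal spray tail: 26.13/0.133 = 196.466; AUC_ev,0→∞ = 249.2 + 196.466 = 445.666 mcg/mL·h
F = (AUC_ev/D_ev)/(AUC_iv/D_iv) = (445.666/375)/(466.2585/150) = 1.18844/3.10839 = 0.3823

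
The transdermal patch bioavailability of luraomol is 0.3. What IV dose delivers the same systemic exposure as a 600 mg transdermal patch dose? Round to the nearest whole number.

Systemic exposure from an extravascular dose = F × D_ev, so the equivalent IV dose is F × D_ev.
D_iv = F × D_ev = 0.3 × 600 = 180 mg

D_iv = 180 mg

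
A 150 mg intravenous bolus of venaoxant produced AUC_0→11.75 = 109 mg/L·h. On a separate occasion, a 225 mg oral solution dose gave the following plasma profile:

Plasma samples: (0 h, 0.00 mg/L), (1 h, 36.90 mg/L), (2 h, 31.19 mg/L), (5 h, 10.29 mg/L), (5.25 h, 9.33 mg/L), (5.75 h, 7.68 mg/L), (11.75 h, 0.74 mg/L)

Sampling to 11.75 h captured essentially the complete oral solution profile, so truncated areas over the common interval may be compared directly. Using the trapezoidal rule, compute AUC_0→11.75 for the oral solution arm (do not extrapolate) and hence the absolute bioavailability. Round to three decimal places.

F = 0.897

Trapezoidal AUC_0→11.75 (oral solution):
  [0→1]: (0.00+36.90)/2 × 1 = 18.45
  [1→2]: (36.90+31.19)/2 × 1 = 34.045
  [2→5]: (31.19+10.29)/2 × 3 = 62.22
  [5→5.25]: (10.29+9.33)/2 × 0.25 = 2.4525
  [5.25→5.75]: (9.33+7.68)/2 × 0.5 = 4.2525
  [5.75→11.75]: (7.68+0.74)/2 × 6 = 25.26
  Sum = 146.68 mg/L·h
F = (AUC_ev/D_ev)/(AUC_iv/D_iv) = (146.68/225)/(109/150) = 0.651911/0.726667 = 0.8971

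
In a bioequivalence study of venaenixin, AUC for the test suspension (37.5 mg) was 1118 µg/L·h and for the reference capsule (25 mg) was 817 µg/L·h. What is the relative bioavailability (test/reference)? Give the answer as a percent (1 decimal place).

F_rel = (AUC_test/D_test) / (AUC_ref/D_ref)
      = (1118/37.5) / (817/25)
      = 29.8133 / 32.68 = 0.9123 = 91.23%

F_rel = 91.2%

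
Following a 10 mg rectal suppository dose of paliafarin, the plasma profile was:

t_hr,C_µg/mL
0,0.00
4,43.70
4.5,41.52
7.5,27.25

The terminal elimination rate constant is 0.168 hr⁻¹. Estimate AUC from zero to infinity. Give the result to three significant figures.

AUC = 374 µg/mL·hr

Trapezoidal AUC_0→7.5:
  [0→4]: (0.00+43.70)/2 × 4 = 87.4
  [4→4.5]: (43.70+41.52)/2 × 0.5 = 21.305
  [4.5→7.5]: (41.52+27.25)/2 × 3 = 103.155
  Sum = 211.86 µg/mL·hr
Extrapolated tail: C_last / k_e = 27.25 / 0.168 = 162.202
AUC_0→∞ = 211.86 + 162.202 = 374.062 µg/mL·hr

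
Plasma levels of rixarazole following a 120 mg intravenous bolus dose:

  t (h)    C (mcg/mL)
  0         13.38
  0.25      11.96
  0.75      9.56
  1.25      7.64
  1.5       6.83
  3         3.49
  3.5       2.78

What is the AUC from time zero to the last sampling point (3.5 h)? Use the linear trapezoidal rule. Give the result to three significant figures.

AUC = 24.0 mcg/mL·h

Trapezoidal AUC_0→3.5:
  [0→0.25]: (13.38+11.96)/2 × 0.25 = 3.1675
  [0.25→0.75]: (11.96+9.56)/2 × 0.5 = 5.38
  [0.75→1.25]: (9.56+7.64)/2 × 0.5 = 4.3
  [1.25→1.5]: (7.64+6.83)/2 × 0.25 = 1.80875
  [1.5→3]: (6.83+3.49)/2 × 1.5 = 7.74
  [3→3.5]: (3.49+2.78)/2 × 0.5 = 1.5675
  Sum = 23.96375 mcg/mL·h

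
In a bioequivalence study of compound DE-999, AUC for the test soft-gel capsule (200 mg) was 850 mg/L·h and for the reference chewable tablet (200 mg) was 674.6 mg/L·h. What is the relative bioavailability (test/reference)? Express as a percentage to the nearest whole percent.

F_rel = 126%

F_rel = (AUC_test/D_test) / (AUC_ref/D_ref)
      = (850/200) / (674.6/200)
      = 4.25 / 3.373 = 1.2600 = 126.00%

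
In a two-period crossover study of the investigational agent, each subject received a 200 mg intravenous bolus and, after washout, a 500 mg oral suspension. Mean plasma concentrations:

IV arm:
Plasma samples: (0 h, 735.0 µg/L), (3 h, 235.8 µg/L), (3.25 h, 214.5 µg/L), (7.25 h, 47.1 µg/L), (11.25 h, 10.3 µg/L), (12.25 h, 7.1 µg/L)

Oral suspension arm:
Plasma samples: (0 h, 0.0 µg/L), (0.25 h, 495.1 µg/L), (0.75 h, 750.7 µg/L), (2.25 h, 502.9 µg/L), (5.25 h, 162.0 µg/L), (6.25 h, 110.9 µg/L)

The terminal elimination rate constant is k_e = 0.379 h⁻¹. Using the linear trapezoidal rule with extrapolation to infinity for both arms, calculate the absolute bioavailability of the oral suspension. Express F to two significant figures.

F = 0.50

Trapezoidal AUC_0→12.25 (IV):
  [0→3]: (735.0+235.8)/2 × 3 = 1456.2
  [3→3.25]: (235.8+214.5)/2 × 0.25 = 56.2875
  [3.25→7.25]: (214.5+47.1)/2 × 4 = 523.2
  [7.25→11.25]: (47.1+10.3)/2 × 4 = 114.8
  [11.25→12.25]: (10.3+7.1)/2 × 1 = 8.7
  Sum = 2159.1875 µg/L·h
IV tail: 7.1/0.379 = 18.734; AUC_iv,0→∞ = 2159.1875 + 18.734 = 2177.9215 µg/L·h
Trapezoidal AUC_0→6.25 (oral suspension):
  [0→0.25]: (0.0+495.1)/2 × 0.25 = 61.8875
  [0.25→0.75]: (495.1+750.7)/2 × 0.5 = 311.45
  [0.75→2.25]: (750.7+502.9)/2 × 1.5 = 940.2
  [2.25→5.25]: (502.9+162.0)/2 × 3 = 997.35
  [5.25→6.25]: (162.0+110.9)/2 × 1 = 136.45
  Sum = 2447.3375 µg/L·h
oral suspension tail: 110.9/0.379 = 292.612; AUC_ev,0→∞ = 2447.3375 + 292.612 = 2739.9495 µg/L·h
F = (AUC_ev/D_ev)/(AUC_iv/D_iv) = (2739.9495/500)/(2177.9215/200) = 5.479899/10.8896 = 0.5032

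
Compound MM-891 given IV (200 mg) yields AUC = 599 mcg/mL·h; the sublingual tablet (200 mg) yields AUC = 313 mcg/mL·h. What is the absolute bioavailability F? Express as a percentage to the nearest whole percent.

F = 52%

F = (AUC_ev / D_ev) / (AUC_iv / D_iv)
  = (313/200) / (599/200)
  = 1.565 / 2.995 = 0.5225
  = 52.25%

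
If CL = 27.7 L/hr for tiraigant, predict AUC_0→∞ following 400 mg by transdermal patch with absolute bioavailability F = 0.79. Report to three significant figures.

AUC = 11.4 mg/L·hr

AUC_0→∞ = F × Dose / CL
        = 0.79 × 400 / 27.7 = 11.4079 mg/L·hr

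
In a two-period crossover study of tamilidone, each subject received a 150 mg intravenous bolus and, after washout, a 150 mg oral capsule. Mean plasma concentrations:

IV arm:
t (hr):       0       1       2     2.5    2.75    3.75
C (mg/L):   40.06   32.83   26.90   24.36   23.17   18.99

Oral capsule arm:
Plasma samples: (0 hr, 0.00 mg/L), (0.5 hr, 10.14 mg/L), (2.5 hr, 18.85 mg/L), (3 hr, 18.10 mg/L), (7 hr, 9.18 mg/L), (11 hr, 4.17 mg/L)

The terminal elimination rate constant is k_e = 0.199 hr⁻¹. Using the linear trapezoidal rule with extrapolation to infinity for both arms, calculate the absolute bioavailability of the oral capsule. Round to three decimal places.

F = 0.709

Trapezoidal AUC_0→3.75 (IV):
  [0→1]: (40.06+32.83)/2 × 1 = 36.445
  [1→2]: (32.83+26.90)/2 × 1 = 29.865
  [2→2.5]: (26.90+24.36)/2 × 0.5 = 12.815
  [2.5→2.75]: (24.36+23.17)/2 × 0.25 = 5.94125
  [2.75→3.75]: (23.17+18.99)/2 × 1 = 21.08
  Sum = 106.14625 mg/L·hr
IV tail: 18.99/0.199 = 95.427; AUC_iv,0→∞ = 106.14625 + 95.427 = 201.57325 mg/L·hr
Trapezoidal AUC_0→11 (oral capsule):
  [0→0.5]: (0.00+10.14)/2 × 0.5 = 2.535
  [0.5→2.5]: (10.14+18.85)/2 × 2 = 28.99
  [2.5→3]: (18.85+18.10)/2 × 0.5 = 9.2375
  [3→7]: (18.10+9.18)/2 × 4 = 54.56
  [7→11]: (9.18+4.17)/2 × 4 = 26.7
  Sum = 122.0225 mg/L·hr
oral capsule tail: 4.17/0.199 = 20.955; AUC_ev,0→∞ = 122.0225 + 20.955 = 142.9775 mg/L·hr
F = (AUC_ev/D_ev)/(AUC_iv/D_iv) = (142.9775/150)/(201.57325/150) = 0.953183/1.34382 = 0.7093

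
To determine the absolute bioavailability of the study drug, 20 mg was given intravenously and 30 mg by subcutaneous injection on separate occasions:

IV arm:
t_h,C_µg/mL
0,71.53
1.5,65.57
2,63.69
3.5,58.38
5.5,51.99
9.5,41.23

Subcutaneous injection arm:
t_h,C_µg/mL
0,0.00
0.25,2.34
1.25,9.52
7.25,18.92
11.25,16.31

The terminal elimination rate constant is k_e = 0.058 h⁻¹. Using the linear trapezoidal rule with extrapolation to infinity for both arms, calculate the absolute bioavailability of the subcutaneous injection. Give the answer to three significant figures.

Trapezoidal AUC_0→9.5 (IV):
  [0→1.5]: (71.53+65.57)/2 × 1.5 = 102.825
  [1.5→2]: (65.57+63.69)/2 × 0.5 = 32.315
  [2→3.5]: (63.69+58.38)/2 × 1.5 = 91.5525
  [3.5→5.5]: (58.38+51.99)/2 × 2 = 110.37
  [5.5→9.5]: (51.99+41.23)/2 × 4 = 186.44
  Sum = 523.5025 µg/mL·h
IV tail: 41.23/0.058 = 710.862; AUC_iv,0→∞ = 523.5025 + 710.862 = 1234.3645 µg/mL·h
Trapezoidal AUC_0→11.25 (subcutaneous injection):
  [0→0.25]: (0.00+2.34)/2 × 0.25 = 0.2925
  [0.25→1.25]: (2.34+9.52)/2 × 1 = 5.93
  [1.25→7.25]: (9.52+18.92)/2 × 6 = 85.32
  [7.25→11.25]: (18.92+16.31)/2 × 4 = 70.46
  Sum = 162.0025 µg/mL·h
subcutaneous injection tail: 16.31/0.058 = 281.207; AUC_ev,0→∞ = 162.0025 + 281.207 = 443.2095 µg/mL·h
F = (AUC_ev/D_ev)/(AUC_iv/D_iv) = (443.2095/30)/(1234.3645/20) = 14.77365/61.718225 = 0.2394

F = 0.239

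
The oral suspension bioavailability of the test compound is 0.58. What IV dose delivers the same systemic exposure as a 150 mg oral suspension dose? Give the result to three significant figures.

D_iv = 87.0 mg

Systemic exposure from an extravascular dose = F × D_ev, so the equivalent IV dose is F × D_ev.
D_iv = F × D_ev = 0.58 × 150 = 87 mg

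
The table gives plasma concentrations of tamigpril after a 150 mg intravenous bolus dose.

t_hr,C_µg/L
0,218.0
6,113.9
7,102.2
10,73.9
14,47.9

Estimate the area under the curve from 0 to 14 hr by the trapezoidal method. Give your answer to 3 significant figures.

Trapezoidal AUC_0→14:
  [0→6]: (218.0+113.9)/2 × 6 = 995.7
  [6→7]: (113.9+102.2)/2 × 1 = 108.05
  [7→10]: (102.2+73.9)/2 × 3 = 264.15
  [10→14]: (73.9+47.9)/2 × 4 = 243.6
  Sum = 1611.5 µg/L·hr

AUC = 1610 µg/L·hr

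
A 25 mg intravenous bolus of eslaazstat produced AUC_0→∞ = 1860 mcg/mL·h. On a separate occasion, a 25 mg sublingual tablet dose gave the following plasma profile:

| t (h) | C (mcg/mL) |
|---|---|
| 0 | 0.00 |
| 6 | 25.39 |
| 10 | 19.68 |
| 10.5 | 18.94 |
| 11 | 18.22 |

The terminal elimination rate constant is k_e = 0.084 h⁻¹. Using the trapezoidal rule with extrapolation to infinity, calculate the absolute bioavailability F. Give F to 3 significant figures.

Trapezoidal AUC_0→11 (sublingual tablet):
  [0→6]: (0.00+25.39)/2 × 6 = 76.17
  [6→10]: (25.39+19.68)/2 × 4 = 90.14
  [10→10.5]: (19.68+18.94)/2 × 0.5 = 9.655
  [10.5→11]: (18.94+18.22)/2 × 0.5 = 9.29
  Sum = 185.255 mcg/mL·h
Tail: C_last/k_e = 18.22/0.084 = 216.905
AUC_0→∞ (sublingual tablet) = 185.255 + 216.905 = 402.16 mcg/mL·h
F = (AUC_ev/D_ev)/(AUC_iv/D_iv) = (402.16/25)/(1860/25) = 16.0864/74.4 = 0.2162

F = 0.216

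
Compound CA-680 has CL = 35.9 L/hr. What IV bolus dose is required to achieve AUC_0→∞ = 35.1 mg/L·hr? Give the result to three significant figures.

Dose_iv = CL × AUC_0→∞
     = 35.9 × 35.1 = 1260.09 mg

Dose = 1260 mg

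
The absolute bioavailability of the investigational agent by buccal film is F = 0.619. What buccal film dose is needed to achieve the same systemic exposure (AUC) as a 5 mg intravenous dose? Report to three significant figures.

For equal systemic exposure: F × D_ev = D_iv
D_ev = D_iv / F = 5 / 0.619 = 8.07754 mg

D_buccal = 8.08 mg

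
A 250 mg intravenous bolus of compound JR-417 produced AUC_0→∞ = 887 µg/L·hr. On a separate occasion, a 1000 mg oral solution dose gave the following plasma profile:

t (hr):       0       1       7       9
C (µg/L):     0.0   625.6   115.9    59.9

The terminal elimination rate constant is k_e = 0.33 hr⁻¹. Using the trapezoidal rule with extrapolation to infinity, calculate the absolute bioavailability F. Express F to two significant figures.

F = 0.82

Trapezoidal AUC_0→9 (oral solution):
  [0→1]: (0.0+625.6)/2 × 1 = 312.8
  [1→7]: (625.6+115.9)/2 × 6 = 2224.5
  [7→9]: (115.9+59.9)/2 × 2 = 175.8
  Sum = 2713.1 µg/L·hr
Tail: C_last/k_e = 59.9/0.33 = 181.515
AUC_0→∞ (oral solution) = 2713.1 + 181.515 = 2894.615 µg/L·hr
F = (AUC_ev/D_ev)/(AUC_iv/D_iv) = (2894.615/1000)/(887/250) = 2.894615/3.548 = 0.8158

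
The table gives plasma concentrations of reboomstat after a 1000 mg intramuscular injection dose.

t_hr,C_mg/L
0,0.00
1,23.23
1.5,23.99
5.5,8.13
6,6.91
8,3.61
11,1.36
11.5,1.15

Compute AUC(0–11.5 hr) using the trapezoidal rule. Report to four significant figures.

Trapezoidal AUC_0→11.5:
  [0→1]: (0.00+23.23)/2 × 1 = 11.615
  [1→1.5]: (23.23+23.99)/2 × 0.5 = 11.805
  [1.5→5.5]: (23.99+8.13)/2 × 4 = 64.24
  [5.5→6]: (8.13+6.91)/2 × 0.5 = 3.76
  [6→8]: (6.91+3.61)/2 × 2 = 10.52
  [8→11]: (3.61+1.36)/2 × 3 = 7.455
  [11→11.5]: (1.36+1.15)/2 × 0.5 = 0.6275
  Sum = 110.0225 mg/L·hr

AUC = 110.0 mg/L·hr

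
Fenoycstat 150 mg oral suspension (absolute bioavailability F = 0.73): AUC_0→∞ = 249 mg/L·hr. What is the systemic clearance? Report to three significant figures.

CL = 0.440 L/hr

CL = F × Dose / AUC_0→∞
   = 0.73 × 150 / 249 = 0.439759 L/hr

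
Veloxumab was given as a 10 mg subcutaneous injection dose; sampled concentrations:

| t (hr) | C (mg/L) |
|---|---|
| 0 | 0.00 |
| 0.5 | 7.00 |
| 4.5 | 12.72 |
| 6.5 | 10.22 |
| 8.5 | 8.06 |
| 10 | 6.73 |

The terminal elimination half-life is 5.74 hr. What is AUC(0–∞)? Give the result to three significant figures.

AUC = 149 mg/L·hr

Trapezoidal AUC_0→10:
  [0→0.5]: (0.00+7.00)/2 × 0.5 = 1.75
  [0.5→4.5]: (7.00+12.72)/2 × 4 = 39.44
  [4.5→6.5]: (12.72+10.22)/2 × 2 = 22.94
  [6.5→8.5]: (10.22+8.06)/2 × 2 = 18.28
  [8.5→10]: (8.06+6.73)/2 × 1.5 = 11.0925
  Sum = 93.5025 mg/L·hr
k_e = ln2 / t½ = 0.693147 / 5.74 = 0.1208 hr^-1
Extrapolated tail: C_last / k_e = 6.73 / 0.1208 = 55.712
AUC_0→∞ = 93.5025 + 55.712 = 149.2145 mg/L·hr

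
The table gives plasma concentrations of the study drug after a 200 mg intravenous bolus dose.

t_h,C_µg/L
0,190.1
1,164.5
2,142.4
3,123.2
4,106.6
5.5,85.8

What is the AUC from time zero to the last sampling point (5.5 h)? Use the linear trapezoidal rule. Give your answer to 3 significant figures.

Trapezoidal AUC_0→5.5:
  [0→1]: (190.1+164.5)/2 × 1 = 177.3
  [1→2]: (164.5+142.4)/2 × 1 = 153.45
  [2→3]: (142.4+123.2)/2 × 1 = 132.8
  [3→4]: (123.2+106.6)/2 × 1 = 114.9
  [4→5.5]: (106.6+85.8)/2 × 1.5 = 144.3
  Sum = 722.75 µg/L·h

AUC = 723 µg/L·h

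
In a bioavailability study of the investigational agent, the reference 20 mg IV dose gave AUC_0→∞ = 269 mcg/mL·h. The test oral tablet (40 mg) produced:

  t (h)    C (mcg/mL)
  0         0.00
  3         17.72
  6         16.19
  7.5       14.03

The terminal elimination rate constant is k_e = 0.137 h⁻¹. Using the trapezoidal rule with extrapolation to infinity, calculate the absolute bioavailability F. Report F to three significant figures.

F = 0.376

Trapezoidal AUC_0→7.5 (oral tablet):
  [0→3]: (0.00+17.72)/2 × 3 = 26.58
  [3→6]: (17.72+16.19)/2 × 3 = 50.865
  [6→7.5]: (16.19+14.03)/2 × 1.5 = 22.665
  Sum = 100.11 mcg/mL·h
Tail: C_last/k_e = 14.03/0.137 = 102.409
AUC_0→∞ (oral tablet) = 100.11 + 102.409 = 202.519 mcg/mL·h
F = (AUC_ev/D_ev)/(AUC_iv/D_iv) = (202.519/40)/(269/20) = 5.062975/13.45 = 0.3764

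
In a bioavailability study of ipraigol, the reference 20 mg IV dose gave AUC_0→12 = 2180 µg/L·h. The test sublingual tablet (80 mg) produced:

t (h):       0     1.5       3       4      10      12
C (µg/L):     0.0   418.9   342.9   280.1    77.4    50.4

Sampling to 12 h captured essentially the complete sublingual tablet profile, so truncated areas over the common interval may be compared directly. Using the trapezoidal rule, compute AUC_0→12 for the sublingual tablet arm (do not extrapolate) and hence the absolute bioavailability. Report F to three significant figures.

F = 0.275

Trapezoidal AUC_0→12 (sublingual tablet):
  [0→1.5]: (0.0+418.9)/2 × 1.5 = 314.175
  [1.5→3]: (418.9+342.9)/2 × 1.5 = 571.35
  [3→4]: (342.9+280.1)/2 × 1 = 311.5
  [4→10]: (280.1+77.4)/2 × 6 = 1072.5
  [10→12]: (77.4+50.4)/2 × 2 = 127.8
  Sum = 2397.325 µg/L·h
F = (AUC_ev/D_ev)/(AUC_iv/D_iv) = (2397.325/80)/(2180/20) = 29.9666/109 = 0.2749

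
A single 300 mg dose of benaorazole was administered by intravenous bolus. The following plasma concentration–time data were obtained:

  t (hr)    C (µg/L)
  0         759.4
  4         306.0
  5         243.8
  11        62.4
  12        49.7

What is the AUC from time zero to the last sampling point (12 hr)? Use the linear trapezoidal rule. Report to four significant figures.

AUC = 3380 µg/L·hr

Trapezoidal AUC_0→12:
  [0→4]: (759.4+306.0)/2 × 4 = 2130.8
  [4→5]: (306.0+243.8)/2 × 1 = 274.9
  [5→11]: (243.8+62.4)/2 × 6 = 918.6
  [11→12]: (62.4+49.7)/2 × 1 = 56.05
  Sum = 3380.35 µg/L·hr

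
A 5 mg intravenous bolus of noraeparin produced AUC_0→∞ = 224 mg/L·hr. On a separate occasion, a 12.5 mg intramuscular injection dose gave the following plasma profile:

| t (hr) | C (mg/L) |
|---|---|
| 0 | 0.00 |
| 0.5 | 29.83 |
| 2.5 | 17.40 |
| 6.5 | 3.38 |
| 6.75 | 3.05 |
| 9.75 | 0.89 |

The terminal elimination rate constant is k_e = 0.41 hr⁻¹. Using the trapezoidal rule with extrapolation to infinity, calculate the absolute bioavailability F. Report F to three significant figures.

Trapezoidal AUC_0→9.75 (intramuscular injection):
  [0→0.5]: (0.00+29.83)/2 × 0.5 = 7.4575
  [0.5→2.5]: (29.83+17.40)/2 × 2 = 47.23
  [2.5→6.5]: (17.40+3.38)/2 × 4 = 41.56
  [6.5→6.75]: (3.38+3.05)/2 × 0.25 = 0.80375
  [6.75→9.75]: (3.05+0.89)/2 × 3 = 5.91
  Sum = 102.96125 mg/L·hr
Tail: C_last/k_e = 0.89/0.41 = 2.171
AUC_0→∞ (intramuscular injection) = 102.96125 + 2.171 = 105.13225 mg/L·hr
F = (AUC_ev/D_ev)/(AUC_iv/D_iv) = (105.13225/12.5)/(224/5) = 8.41058/44.8 = 0.1877

F = 0.188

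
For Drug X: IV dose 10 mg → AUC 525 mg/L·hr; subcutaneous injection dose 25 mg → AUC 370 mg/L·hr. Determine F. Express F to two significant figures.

F = (AUC_ev / D_ev) / (AUC_iv / D_iv)
  = (370/25) / (525/10)
  = 14.8 / 52.5 = 0.2819

F = 0.28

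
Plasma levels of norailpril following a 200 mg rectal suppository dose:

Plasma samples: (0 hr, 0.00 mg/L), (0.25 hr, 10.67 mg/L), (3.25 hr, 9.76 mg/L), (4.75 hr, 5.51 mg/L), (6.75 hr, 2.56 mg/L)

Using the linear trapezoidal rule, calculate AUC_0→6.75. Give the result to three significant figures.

AUC = 51.5 mg/L·hr

Trapezoidal AUC_0→6.75:
  [0→0.25]: (0.00+10.67)/2 × 0.25 = 1.33375
  [0.25→3.25]: (10.67+9.76)/2 × 3 = 30.645
  [3.25→4.75]: (9.76+5.51)/2 × 1.5 = 11.4525
  [4.75→6.75]: (5.51+2.56)/2 × 2 = 8.07
  Sum = 51.50125 mg/L·hr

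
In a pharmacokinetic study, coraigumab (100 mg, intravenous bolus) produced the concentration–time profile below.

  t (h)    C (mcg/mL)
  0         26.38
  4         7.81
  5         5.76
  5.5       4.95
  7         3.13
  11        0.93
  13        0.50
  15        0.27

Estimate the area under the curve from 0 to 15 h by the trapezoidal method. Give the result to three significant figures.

AUC = 94.2 mcg/mL·h

Trapezoidal AUC_0→15:
  [0→4]: (26.38+7.81)/2 × 4 = 68.38
  [4→5]: (7.81+5.76)/2 × 1 = 6.785
  [5→5.5]: (5.76+4.95)/2 × 0.5 = 2.6775
  [5.5→7]: (4.95+3.13)/2 × 1.5 = 6.06
  [7→11]: (3.13+0.93)/2 × 4 = 8.12
  [11→13]: (0.93+0.50)/2 × 2 = 1.43
  [13→15]: (0.50+0.27)/2 × 2 = 0.77
  Sum = 94.2225 mcg/mL·h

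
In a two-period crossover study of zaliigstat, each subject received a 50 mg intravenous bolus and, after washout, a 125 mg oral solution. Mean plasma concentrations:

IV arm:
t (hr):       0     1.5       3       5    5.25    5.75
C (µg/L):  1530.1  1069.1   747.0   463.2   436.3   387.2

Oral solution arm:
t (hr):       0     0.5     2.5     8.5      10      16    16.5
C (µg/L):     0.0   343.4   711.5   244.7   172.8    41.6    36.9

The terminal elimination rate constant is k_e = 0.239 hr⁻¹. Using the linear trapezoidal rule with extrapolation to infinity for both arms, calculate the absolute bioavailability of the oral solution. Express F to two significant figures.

F = 0.32

Trapezoidal AUC_0→5.75 (IV):
  [0→1.5]: (1530.1+1069.1)/2 × 1.5 = 1949.4
  [1.5→3]: (1069.1+747.0)/2 × 1.5 = 1362.075
  [3→5]: (747.0+463.2)/2 × 2 = 1210.2
  [5→5.25]: (463.2+436.3)/2 × 0.25 = 112.4375
  [5.25→5.75]: (436.3+387.2)/2 × 0.5 = 205.875
  Sum = 4839.9875 µg/L·hr
IV tail: 387.2/0.239 = 1620.084; AUC_iv,0→∞ = 4839.9875 + 1620.084 = 6460.0715 µg/L·hr
Trapezoidal AUC_0→16.5 (oral solution):
  [0→0.5]: (0.0+343.4)/2 × 0.5 = 85.85
  [0.5→2.5]: (343.4+711.5)/2 × 2 = 1054.9
  [2.5→8.5]: (711.5+244.7)/2 × 6 = 2868.6
  [8.5→10]: (244.7+172.8)/2 × 1.5 = 313.125
  [10→16]: (172.8+41.6)/2 × 6 = 643.2
  [16→16.5]: (41.6+36.9)/2 × 0.5 = 19.625
  Sum = 4985.3 µg/L·hr
oral solution tail: 36.9/0.239 = 154.393; AUC_ev,0→∞ = 4985.3 + 154.393 = 5139.693 µg/L·hr
F = (AUC_ev/D_ev)/(AUC_iv/D_iv) = (5139.693/125)/(6460.0715/50) = 41.117544/129.20143 = 0.3182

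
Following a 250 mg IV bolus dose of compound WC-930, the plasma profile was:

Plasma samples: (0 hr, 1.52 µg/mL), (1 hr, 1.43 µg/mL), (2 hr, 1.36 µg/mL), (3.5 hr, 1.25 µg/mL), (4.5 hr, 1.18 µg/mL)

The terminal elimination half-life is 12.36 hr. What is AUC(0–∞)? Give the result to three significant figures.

Trapezoidal AUC_0→4.5:
  [0→1]: (1.52+1.43)/2 × 1 = 1.475
  [1→2]: (1.43+1.36)/2 × 1 = 1.395
  [2→3.5]: (1.36+1.25)/2 × 1.5 = 1.9575
  [3.5→4.5]: (1.25+1.18)/2 × 1 = 1.215
  Sum = 6.0425 µg/mL·hr
k_e = ln2 / t½ = 0.693147 / 12.36 = 0.0561 hr^-1
Extrapolated tail: C_last / k_e = 1.18 / 0.0561 = 21.034
AUC_0→∞ = 6.0425 + 21.034 = 27.0765 µg/mL·hr

AUC = 27.1 µg/mL·hr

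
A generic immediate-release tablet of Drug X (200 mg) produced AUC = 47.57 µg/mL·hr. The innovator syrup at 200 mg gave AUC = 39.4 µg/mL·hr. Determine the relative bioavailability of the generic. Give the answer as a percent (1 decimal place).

F_rel = 120.7%

F_rel = (AUC_test/D_test) / (AUC_ref/D_ref)
      = (47.57/200) / (39.4/200)
      = 0.23785 / 0.197 = 1.2074 = 120.74%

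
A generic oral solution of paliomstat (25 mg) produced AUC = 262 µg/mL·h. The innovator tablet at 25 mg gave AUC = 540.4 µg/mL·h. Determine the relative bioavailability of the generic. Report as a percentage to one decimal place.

F_rel = 48.5%

F_rel = (AUC_test/D_test) / (AUC_ref/D_ref)
      = (262/25) / (540.4/25)
      = 10.48 / 21.616 = 0.4848 = 48.48%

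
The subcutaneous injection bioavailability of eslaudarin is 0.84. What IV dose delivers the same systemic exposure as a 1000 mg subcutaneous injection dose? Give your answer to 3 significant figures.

D_iv = 840 mg

Systemic exposure from an extravascular dose = F × D_ev, so the equivalent IV dose is F × D_ev.
D_iv = F × D_ev = 0.84 × 1000 = 840 mg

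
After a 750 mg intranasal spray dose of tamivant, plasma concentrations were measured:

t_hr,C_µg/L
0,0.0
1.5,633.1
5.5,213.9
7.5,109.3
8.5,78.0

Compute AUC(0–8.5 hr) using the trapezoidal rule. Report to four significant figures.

AUC = 2586 µg/L·hr

Trapezoidal AUC_0→8.5:
  [0→1.5]: (0.0+633.1)/2 × 1.5 = 474.825
  [1.5→5.5]: (633.1+213.9)/2 × 4 = 1694.0
  [5.5→7.5]: (213.9+109.3)/2 × 2 = 323.2
  [7.5→8.5]: (109.3+78.0)/2 × 1 = 93.65
  Sum = 2585.675 µg/L·hr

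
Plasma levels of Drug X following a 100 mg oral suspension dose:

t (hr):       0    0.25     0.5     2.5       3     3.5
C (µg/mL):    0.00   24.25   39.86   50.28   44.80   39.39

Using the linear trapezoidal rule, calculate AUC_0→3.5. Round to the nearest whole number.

AUC = 146 µg/mL·hr

Trapezoidal AUC_0→3.5:
  [0→0.25]: (0.00+24.25)/2 × 0.25 = 3.03125
  [0.25→0.5]: (24.25+39.86)/2 × 0.25 = 8.01375
  [0.5→2.5]: (39.86+50.28)/2 × 2 = 90.14
  [2.5→3]: (50.28+44.80)/2 × 0.5 = 23.77
  [3→3.5]: (44.80+39.39)/2 × 0.5 = 21.0475
  Sum = 146.0025 µg/mL·hr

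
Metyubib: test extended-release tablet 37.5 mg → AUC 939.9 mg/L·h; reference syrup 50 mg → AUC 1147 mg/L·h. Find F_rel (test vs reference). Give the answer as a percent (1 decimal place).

F_rel = 109.3%

F_rel = (AUC_test/D_test) / (AUC_ref/D_ref)
      = (939.9/37.5) / (1147/50)
      = 25.064 / 22.94 = 1.0926 = 109.26%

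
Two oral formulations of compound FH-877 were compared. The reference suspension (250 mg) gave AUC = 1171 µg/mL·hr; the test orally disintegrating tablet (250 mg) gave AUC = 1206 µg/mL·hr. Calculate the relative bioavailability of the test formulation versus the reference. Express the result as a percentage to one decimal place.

F_rel = (AUC_test/D_test) / (AUC_ref/D_ref)
      = (1206/250) / (1171/250)
      = 4.824 / 4.684 = 1.0299 = 102.99%

F_rel = 103.0%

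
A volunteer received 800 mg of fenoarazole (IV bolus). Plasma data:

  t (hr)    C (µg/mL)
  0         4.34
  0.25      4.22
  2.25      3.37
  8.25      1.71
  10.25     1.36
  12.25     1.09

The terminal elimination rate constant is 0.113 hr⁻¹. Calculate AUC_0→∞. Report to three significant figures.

AUC = 39.1 µg/mL·hr

Trapezoidal AUC_0→12.25:
  [0→0.25]: (4.34+4.22)/2 × 0.25 = 1.07
  [0.25→2.25]: (4.22+3.37)/2 × 2 = 7.59
  [2.25→8.25]: (3.37+1.71)/2 × 6 = 15.24
  [8.25→10.25]: (1.71+1.36)/2 × 2 = 3.07
  [10.25→12.25]: (1.36+1.09)/2 × 2 = 2.45
  Sum = 29.42 µg/mL·hr
Extrapolated tail: C_last / k_e = 1.09 / 0.113 = 9.646
AUC_0→∞ = 29.42 + 9.646 = 39.066 µg/mL·hr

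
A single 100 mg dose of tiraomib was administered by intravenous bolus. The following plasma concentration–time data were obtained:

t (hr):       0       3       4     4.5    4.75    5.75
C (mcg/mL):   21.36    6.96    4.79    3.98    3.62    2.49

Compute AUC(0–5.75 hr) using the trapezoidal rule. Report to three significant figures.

AUC = 54.6 mcg/mL·hr

Trapezoidal AUC_0→5.75:
  [0→3]: (21.36+6.96)/2 × 3 = 42.48
  [3→4]: (6.96+4.79)/2 × 1 = 5.875
  [4→4.5]: (4.79+3.98)/2 × 0.5 = 2.1925
  [4.5→4.75]: (3.98+3.62)/2 × 0.25 = 0.95
  [4.75→5.75]: (3.62+2.49)/2 × 1 = 3.055
  Sum = 54.5525 mcg/mL·hr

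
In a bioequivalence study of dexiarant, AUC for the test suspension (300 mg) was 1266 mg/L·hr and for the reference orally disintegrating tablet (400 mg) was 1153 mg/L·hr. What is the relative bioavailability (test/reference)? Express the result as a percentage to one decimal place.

F_rel = (AUC_test/D_test) / (AUC_ref/D_ref)
      = (1266/300) / (1153/400)
      = 4.22 / 2.8825 = 1.4640 = 146.40%

F_rel = 146.4%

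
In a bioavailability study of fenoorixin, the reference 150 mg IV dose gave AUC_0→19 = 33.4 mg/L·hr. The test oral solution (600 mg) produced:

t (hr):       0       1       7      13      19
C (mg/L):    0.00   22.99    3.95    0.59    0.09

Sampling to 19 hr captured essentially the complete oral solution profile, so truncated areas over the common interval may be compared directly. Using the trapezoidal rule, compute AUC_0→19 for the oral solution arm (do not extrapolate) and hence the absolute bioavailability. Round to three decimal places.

Trapezoidal AUC_0→19 (oral solution):
  [0→1]: (0.00+22.99)/2 × 1 = 11.495
  [1→7]: (22.99+3.95)/2 × 6 = 80.82
  [7→13]: (3.95+0.59)/2 × 6 = 13.62
  [13→19]: (0.59+0.09)/2 × 6 = 2.04
  Sum = 107.975 mg/L·hr
F = (AUC_ev/D_ev)/(AUC_iv/D_iv) = (107.975/600)/(33.4/150) = 0.179958/0.222667 = 0.8082

F = 0.808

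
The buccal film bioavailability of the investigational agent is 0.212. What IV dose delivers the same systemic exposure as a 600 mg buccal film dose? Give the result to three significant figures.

D_iv = 127 mg

Systemic exposure from an extravascular dose = F × D_ev, so the equivalent IV dose is F × D_ev.
D_iv = F × D_ev = 0.212 × 600 = 127.2 mg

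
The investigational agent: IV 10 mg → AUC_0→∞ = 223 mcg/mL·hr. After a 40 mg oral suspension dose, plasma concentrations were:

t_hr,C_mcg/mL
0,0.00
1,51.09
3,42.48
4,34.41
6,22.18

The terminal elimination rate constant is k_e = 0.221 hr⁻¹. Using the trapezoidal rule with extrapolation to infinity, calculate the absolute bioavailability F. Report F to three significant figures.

Trapezoidal AUC_0→6 (oral suspension):
  [0→1]: (0.00+51.09)/2 × 1 = 25.545
  [1→3]: (51.09+42.48)/2 × 2 = 93.57
  [3→4]: (42.48+34.41)/2 × 1 = 38.445
  [4→6]: (34.41+22.18)/2 × 2 = 56.59
  Sum = 214.15 mcg/mL·hr
Tail: C_last/k_e = 22.18/0.221 = 100.362
AUC_0→∞ (oral suspension) = 214.15 + 100.362 = 314.512 mcg/mL·hr
F = (AUC_ev/D_ev)/(AUC_iv/D_iv) = (314.512/40)/(223/10) = 7.8628/22.3 = 0.3526

F = 0.353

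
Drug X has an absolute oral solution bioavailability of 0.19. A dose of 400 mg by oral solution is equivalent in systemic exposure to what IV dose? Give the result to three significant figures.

Systemic exposure from an extravascular dose = F × D_ev, so the equivalent IV dose is F × D_ev.
D_iv = F × D_ev = 0.19 × 400 = 76 mg

D_iv = 76.0 mg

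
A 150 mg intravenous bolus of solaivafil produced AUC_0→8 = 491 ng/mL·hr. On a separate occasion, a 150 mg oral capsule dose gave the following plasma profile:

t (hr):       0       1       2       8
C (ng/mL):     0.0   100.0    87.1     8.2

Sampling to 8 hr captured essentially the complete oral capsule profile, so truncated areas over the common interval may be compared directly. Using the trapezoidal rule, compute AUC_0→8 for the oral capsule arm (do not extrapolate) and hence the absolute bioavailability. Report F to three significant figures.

F = 0.875

Trapezoidal AUC_0→8 (oral capsule):
  [0→1]: (0.0+100.0)/2 × 1 = 50.0
  [1→2]: (100.0+87.1)/2 × 1 = 93.55
  [2→8]: (87.1+8.2)/2 × 6 = 285.9
  Sum = 429.45 ng/mL·hr
F = (AUC_ev/D_ev)/(AUC_iv/D_iv) = (429.45/150)/(491/150) = 2.863/3.27333 = 0.8746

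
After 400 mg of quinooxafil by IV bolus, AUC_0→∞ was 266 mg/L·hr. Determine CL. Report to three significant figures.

CL = 1.50 L/hr

CL = Dose_iv / AUC_0→∞
   = 400 / 266 = 1.50376 L/hr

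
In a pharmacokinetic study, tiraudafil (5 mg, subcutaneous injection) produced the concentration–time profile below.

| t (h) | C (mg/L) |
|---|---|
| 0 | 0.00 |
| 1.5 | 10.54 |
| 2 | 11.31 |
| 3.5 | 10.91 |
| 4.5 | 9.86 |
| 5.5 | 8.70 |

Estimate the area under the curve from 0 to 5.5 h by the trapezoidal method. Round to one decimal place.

Trapezoidal AUC_0→5.5:
  [0→1.5]: (0.00+10.54)/2 × 1.5 = 7.905
  [1.5→2]: (10.54+11.31)/2 × 0.5 = 5.4625
  [2→3.5]: (11.31+10.91)/2 × 1.5 = 16.665
  [3.5→4.5]: (10.91+9.86)/2 × 1 = 10.385
  [4.5→5.5]: (9.86+8.70)/2 × 1 = 9.28
  Sum = 49.6975 mg/L·h

AUC = 49.7 mg/L·h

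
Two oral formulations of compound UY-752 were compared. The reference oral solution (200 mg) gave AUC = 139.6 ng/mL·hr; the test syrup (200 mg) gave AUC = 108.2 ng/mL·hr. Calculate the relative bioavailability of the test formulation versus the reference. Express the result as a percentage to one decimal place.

F_rel = 77.5%

F_rel = (AUC_test/D_test) / (AUC_ref/D_ref)
      = (108.2/200) / (139.6/200)
      = 0.541 / 0.698 = 0.7751 = 77.51%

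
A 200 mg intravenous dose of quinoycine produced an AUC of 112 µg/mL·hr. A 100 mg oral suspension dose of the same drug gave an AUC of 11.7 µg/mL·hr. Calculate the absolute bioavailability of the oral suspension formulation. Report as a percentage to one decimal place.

F = (AUC_ev / D_ev) / (AUC_iv / D_iv)
  = (11.7/100) / (112/200)
  = 0.117 / 0.56 = 0.2089
  = 20.89%

F = 20.9%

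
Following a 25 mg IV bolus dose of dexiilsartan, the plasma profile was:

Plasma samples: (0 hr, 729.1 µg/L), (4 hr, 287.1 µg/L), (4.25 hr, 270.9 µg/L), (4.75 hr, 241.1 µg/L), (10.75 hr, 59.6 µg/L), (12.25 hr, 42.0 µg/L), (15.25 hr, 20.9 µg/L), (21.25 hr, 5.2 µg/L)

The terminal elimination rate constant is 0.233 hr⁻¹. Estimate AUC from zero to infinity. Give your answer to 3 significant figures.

Trapezoidal AUC_0→21.25:
  [0→4]: (729.1+287.1)/2 × 4 = 2032.4
  [4→4.25]: (287.1+270.9)/2 × 0.25 = 69.75
  [4.25→4.75]: (270.9+241.1)/2 × 0.5 = 128.0
  [4.75→10.75]: (241.1+59.6)/2 × 6 = 902.1
  [10.75→12.25]: (59.6+42.0)/2 × 1.5 = 76.2
  [12.25→15.25]: (42.0+20.9)/2 × 3 = 94.35
  [15.25→21.25]: (20.9+5.2)/2 × 6 = 78.3
  Sum = 3381.1 µg/L·hr
Extrapolated tail: C_last / k_e = 5.2 / 0.233 = 22.318
AUC_0→∞ = 3381.1 + 22.318 = 3403.418 µg/L·hr

AUC = 3400 µg/L·hr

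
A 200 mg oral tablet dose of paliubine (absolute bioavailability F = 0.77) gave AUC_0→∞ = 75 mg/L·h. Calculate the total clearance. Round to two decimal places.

CL = F × Dose / AUC_0→∞
   = 0.77 × 200 / 75 = 2.05333 L/h

CL = 2.05 L/h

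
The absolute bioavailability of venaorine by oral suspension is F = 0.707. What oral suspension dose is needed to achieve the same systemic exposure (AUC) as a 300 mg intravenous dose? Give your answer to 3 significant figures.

For equal systemic exposure: F × D_ev = D_iv
D_ev = D_iv / F = 300 / 0.707 = 424.328 mg

D_oral = 424 mg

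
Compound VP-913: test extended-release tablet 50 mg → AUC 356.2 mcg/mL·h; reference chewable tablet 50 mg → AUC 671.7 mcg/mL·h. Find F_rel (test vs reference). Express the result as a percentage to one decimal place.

F_rel = 53.0%

F_rel = (AUC_test/D_test) / (AUC_ref/D_ref)
      = (356.2/50) / (671.7/50)
      = 7.124 / 13.434 = 0.5303 = 53.03%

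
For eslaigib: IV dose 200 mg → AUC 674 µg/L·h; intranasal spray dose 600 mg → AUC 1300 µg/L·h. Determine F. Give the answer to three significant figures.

F = (AUC_ev / D_ev) / (AUC_iv / D_iv)
  = (1300/600) / (674/200)
  = 2.16667 / 3.37 = 0.6429

F = 0.643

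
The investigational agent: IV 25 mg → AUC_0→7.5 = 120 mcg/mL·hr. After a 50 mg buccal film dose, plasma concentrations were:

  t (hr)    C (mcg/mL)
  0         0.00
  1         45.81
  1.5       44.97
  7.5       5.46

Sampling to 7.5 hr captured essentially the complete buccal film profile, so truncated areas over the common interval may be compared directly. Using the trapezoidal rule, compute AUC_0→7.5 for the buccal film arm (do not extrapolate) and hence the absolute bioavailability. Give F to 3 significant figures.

Trapezoidal AUC_0→7.5 (buccal film):
  [0→1]: (0.00+45.81)/2 × 1 = 22.905
  [1→1.5]: (45.81+44.97)/2 × 0.5 = 22.695
  [1.5→7.5]: (44.97+5.46)/2 × 6 = 151.29
  Sum = 196.89 mcg/mL·hr
F = (AUC_ev/D_ev)/(AUC_iv/D_iv) = (196.89/50)/(120/25) = 3.9378/4.8 = 0.8204

F = 0.820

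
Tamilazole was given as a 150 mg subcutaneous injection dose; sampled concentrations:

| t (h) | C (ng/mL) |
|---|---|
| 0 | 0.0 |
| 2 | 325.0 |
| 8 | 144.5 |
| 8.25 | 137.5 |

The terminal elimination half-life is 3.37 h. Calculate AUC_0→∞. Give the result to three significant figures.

AUC = 2440 ng/mL·h

Trapezoidal AUC_0→8.25:
  [0→2]: (0.0+325.0)/2 × 2 = 325.0
  [2→8]: (325.0+144.5)/2 × 6 = 1408.5
  [8→8.25]: (144.5+137.5)/2 × 0.25 = 35.25
  Sum = 1768.75 ng/mL·h
k_e = ln2 / t½ = 0.693147 / 3.37 = 0.2057 h^-1
Extrapolated tail: C_last / k_e = 137.5 / 0.2057 = 668.449
AUC_0→∞ = 1768.75 + 668.449 = 2437.199 ng/mL·h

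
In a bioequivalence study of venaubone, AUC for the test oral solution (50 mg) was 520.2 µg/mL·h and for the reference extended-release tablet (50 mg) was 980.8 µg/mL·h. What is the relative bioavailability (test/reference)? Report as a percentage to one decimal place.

F_rel = 53.0%

F_rel = (AUC_test/D_test) / (AUC_ref/D_ref)
      = (520.2/50) / (980.8/50)
      = 10.404 / 19.616 = 0.5304 = 53.04%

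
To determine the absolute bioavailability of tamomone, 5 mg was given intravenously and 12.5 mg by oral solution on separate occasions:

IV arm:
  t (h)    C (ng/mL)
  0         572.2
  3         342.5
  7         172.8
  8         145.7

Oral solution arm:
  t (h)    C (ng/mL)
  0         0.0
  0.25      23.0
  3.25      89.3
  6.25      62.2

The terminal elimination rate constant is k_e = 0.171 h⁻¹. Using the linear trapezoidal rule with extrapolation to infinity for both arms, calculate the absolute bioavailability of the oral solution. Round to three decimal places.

Trapezoidal AUC_0→8 (IV):
  [0→3]: (572.2+342.5)/2 × 3 = 1372.05
  [3→7]: (342.5+172.8)/2 × 4 = 1030.6
  [7→8]: (172.8+145.7)/2 × 1 = 159.25
  Sum = 2561.9 ng/mL·h
IV tail: 145.7/0.171 = 852.047; AUC_iv,0→∞ = 2561.9 + 852.047 = 3413.947 ng/mL·h
Trapezoidal AUC_0→6.25 (oral solution):
  [0→0.25]: (0.0+23.0)/2 × 0.25 = 2.875
  [0.25→3.25]: (23.0+89.3)/2 × 3 = 168.45
  [3.25→6.25]: (89.3+62.2)/2 × 3 = 227.25
  Sum = 398.575 ng/mL·h
oral solution tail: 62.2/0.171 = 363.743; AUC_ev,0→∞ = 398.575 + 363.743 = 762.318 ng/mL·h
F = (AUC_ev/D_ev)/(AUC_iv/D_iv) = (762.318/12.5)/(3413.947/5) = 60.98544/682.7894 = 0.0893

F = 0.089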